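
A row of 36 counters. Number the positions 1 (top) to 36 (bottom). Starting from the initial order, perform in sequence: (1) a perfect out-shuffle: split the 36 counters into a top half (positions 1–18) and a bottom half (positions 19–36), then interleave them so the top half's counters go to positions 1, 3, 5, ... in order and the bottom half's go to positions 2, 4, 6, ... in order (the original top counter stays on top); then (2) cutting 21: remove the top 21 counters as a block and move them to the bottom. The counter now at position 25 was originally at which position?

Undo the operations in reverse order, starting from position 25:
  undo op 2 (cut 21): 25 ← 10
  undo op 1 (out-shuffle, from bottom half): 10 ← 23
So the counter at position 25 came from original position 23.

23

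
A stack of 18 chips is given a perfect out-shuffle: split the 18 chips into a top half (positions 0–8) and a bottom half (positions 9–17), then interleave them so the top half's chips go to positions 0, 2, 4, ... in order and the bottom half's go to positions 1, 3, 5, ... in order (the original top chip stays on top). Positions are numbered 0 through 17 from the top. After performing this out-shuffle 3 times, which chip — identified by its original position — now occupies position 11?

Work backwards from position 11, undoing one out-shuffle at a time:
11 ← 14 ← 7 ← 12
So the chip now at position 11 started at position 12.

12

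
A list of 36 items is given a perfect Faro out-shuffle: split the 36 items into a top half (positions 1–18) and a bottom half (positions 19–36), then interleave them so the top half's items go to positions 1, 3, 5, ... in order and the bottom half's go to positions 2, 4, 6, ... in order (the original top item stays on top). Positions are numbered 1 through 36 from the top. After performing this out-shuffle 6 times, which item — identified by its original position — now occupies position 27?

Work backwards from position 27, undoing one out-shuffle at a time:
27 ← 14 ← 25 ← 13 ← 7 ← 4 ← 20
So the item now at position 27 started at position 20.

20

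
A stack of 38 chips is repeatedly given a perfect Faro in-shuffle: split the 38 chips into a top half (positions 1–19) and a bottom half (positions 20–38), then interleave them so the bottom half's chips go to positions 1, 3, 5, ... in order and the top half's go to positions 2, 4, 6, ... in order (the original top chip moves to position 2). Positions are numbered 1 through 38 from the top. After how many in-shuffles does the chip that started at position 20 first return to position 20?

Follow position 20 under repeated in-shuffles:
20 → 1 → 2 → 4 → 8 → 16 → 32 → 25 → 11 → 22 → 5 → 10 → 20
It first returns after 12 in-shuffles.

12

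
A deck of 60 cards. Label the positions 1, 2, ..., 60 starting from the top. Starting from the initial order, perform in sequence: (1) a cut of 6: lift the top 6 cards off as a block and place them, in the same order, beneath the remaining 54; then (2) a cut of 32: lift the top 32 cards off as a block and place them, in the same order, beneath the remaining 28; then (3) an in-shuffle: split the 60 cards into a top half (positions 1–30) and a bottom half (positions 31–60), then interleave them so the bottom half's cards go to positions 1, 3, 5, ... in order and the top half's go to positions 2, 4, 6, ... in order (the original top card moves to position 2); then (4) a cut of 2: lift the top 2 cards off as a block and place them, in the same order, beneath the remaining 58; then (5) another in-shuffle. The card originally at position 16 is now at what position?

Track the card from position 16 forward through each operation:
  after op 1 (cut 6): 16 → 10
  after op 2 (cut 32): 10 → 38
  after op 3 (in-shuffle): 38 → 15
  after op 4 (cut 2): 15 → 13
  after op 5 (in-shuffle): 13 → 26

26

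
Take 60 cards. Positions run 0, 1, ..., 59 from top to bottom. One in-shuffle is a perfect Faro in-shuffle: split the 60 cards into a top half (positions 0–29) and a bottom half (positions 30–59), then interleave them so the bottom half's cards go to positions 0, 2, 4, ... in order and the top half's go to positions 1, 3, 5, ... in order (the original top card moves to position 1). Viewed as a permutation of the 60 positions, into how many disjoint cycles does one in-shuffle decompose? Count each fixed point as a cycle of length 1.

1

Trace each unvisited position around until it returns:
(0 1 3 7 15 31 ... len 60)
1 cycle in total.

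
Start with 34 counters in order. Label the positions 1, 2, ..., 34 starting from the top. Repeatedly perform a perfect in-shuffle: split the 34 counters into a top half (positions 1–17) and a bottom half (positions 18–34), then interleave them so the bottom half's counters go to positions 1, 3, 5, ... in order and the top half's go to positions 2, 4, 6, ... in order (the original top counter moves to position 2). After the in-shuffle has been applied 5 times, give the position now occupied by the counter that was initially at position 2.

Track the counter's position through each in-shuffle:
2 → 4 → 8 → 16 → 32 → 29

29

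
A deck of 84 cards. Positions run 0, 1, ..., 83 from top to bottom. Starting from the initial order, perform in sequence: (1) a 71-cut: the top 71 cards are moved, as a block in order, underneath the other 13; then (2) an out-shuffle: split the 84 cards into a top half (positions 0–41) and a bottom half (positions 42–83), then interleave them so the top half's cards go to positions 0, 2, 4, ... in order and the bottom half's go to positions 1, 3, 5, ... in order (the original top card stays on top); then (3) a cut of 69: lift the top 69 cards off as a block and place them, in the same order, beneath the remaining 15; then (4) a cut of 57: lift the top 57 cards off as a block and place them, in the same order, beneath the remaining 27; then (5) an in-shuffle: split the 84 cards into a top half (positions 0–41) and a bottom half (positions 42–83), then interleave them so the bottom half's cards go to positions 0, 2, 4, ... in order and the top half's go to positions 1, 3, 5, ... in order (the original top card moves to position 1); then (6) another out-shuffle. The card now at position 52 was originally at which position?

Undo the operations in reverse order, starting from position 52:
  undo op 6 (out-shuffle, from top half): 52 ← 26
  undo op 5 (in-shuffle, from bottom half): 26 ← 55
  undo op 4 (cut 57): 55 ← 28
  undo op 3 (cut 69): 28 ← 13
  undo op 2 (out-shuffle, from bottom half): 13 ← 48
  undo op 1 (cut 71): 48 ← 35
So the card at position 52 came from original position 35.

35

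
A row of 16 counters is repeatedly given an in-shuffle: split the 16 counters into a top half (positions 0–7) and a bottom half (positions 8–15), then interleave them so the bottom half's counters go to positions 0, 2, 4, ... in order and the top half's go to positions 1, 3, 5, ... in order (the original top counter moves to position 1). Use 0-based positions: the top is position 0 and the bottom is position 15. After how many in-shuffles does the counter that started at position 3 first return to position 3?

Follow position 3 under repeated in-shuffles:
3 → 7 → 15 → 14 → 12 → 8 → 0 → 1 → 3
It first returns after 8 in-shuffles.

8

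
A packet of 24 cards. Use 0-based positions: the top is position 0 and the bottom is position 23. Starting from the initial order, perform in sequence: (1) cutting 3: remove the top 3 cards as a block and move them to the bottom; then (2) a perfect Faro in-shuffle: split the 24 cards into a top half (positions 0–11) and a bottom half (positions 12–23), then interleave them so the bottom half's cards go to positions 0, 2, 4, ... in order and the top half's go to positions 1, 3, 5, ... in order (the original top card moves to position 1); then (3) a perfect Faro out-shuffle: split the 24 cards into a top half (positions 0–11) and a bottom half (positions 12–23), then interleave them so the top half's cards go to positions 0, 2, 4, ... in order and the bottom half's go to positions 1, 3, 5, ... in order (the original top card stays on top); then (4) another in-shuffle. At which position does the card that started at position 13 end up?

Track the card from position 13 forward through each operation:
  after op 1 (cut 3): 13 → 10
  after op 2 (in-shuffle): 10 → 21
  after op 3 (out-shuffle): 21 → 19
  after op 4 (in-shuffle): 19 → 14

14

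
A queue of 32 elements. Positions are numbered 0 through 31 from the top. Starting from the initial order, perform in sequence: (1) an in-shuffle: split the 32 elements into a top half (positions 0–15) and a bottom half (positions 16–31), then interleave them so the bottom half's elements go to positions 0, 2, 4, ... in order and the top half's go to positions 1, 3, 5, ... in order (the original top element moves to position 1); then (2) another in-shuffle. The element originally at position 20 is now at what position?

Track the element from position 20 forward through each operation:
  after op 1 (in-shuffle): 20 → 8
  after op 2 (in-shuffle): 8 → 17

17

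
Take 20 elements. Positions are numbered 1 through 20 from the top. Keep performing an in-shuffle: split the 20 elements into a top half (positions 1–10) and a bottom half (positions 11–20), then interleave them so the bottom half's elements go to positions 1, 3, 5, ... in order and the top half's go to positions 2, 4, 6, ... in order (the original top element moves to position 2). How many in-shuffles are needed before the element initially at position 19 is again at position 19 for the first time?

Follow position 19 under repeated in-shuffles:
19 → 17 → 13 → 5 → 10 → 20 → 19
It first returns after 6 in-shuffles.

6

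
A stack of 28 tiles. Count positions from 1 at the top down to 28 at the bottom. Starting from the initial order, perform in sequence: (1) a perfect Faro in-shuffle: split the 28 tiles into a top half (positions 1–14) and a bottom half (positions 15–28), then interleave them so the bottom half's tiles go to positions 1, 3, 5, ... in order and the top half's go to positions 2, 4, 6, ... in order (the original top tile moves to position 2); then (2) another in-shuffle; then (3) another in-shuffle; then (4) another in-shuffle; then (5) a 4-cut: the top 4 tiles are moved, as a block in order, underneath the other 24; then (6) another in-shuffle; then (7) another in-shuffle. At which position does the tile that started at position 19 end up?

11

Track the tile from position 19 forward through each operation:
  after op 1 (in-shuffle): 19 → 9
  after op 2 (in-shuffle): 9 → 18
  after op 3 (in-shuffle): 18 → 7
  after op 4 (in-shuffle): 7 → 14
  after op 5 (cut 4): 14 → 10
  after op 6 (in-shuffle): 10 → 20
  after op 7 (in-shuffle): 20 → 11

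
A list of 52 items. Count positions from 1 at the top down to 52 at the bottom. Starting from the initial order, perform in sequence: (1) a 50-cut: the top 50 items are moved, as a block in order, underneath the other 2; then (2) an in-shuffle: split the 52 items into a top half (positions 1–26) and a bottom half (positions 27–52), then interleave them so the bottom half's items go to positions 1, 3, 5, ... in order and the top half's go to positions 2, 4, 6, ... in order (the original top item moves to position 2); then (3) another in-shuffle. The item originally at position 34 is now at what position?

Track the item from position 34 forward through each operation:
  after op 1 (cut 50): 34 → 36
  after op 2 (in-shuffle): 36 → 19
  after op 3 (in-shuffle): 19 → 38

38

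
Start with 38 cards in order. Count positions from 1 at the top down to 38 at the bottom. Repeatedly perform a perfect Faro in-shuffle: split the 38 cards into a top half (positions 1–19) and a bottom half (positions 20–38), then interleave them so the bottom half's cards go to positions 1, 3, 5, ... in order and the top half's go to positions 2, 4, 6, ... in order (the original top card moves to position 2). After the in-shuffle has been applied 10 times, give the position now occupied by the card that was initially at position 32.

Track the card's position through each in-shuffle:
32 → 25 → 11 → 22 → 5 → 10 → 20 → 1 → 2 → 4 → 8

8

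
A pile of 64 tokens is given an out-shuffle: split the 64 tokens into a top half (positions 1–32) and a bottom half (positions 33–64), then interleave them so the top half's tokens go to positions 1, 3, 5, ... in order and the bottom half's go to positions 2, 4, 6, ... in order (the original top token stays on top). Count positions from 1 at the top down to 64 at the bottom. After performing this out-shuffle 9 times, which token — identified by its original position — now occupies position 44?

Work backwards from position 44, undoing one out-shuffle at a time:
44 ← 54 ← 59 ← 30 ← 47 ← 24 ← 44 ← 54 ← 59 ← 30
So the token now at position 44 started at position 30.

30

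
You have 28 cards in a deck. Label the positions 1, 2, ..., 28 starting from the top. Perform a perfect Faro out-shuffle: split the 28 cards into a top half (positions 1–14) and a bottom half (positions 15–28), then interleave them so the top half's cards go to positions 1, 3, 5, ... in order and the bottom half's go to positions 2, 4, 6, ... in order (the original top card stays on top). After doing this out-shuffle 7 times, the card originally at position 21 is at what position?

Track the card's position through each out-shuffle:
21 → 14 → 27 → 26 → 24 → 20 → 12 → 23

23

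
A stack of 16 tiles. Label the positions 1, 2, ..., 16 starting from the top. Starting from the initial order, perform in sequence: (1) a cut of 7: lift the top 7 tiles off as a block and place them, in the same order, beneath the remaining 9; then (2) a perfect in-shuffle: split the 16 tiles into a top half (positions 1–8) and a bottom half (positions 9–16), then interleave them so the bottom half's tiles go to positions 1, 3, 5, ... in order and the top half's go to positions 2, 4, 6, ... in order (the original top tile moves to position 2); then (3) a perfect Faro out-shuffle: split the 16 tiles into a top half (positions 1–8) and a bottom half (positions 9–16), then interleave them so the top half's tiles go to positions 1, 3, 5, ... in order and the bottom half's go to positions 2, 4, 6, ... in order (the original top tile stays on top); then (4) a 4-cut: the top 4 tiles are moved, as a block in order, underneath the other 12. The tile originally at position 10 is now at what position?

Track the tile from position 10 forward through each operation:
  after op 1 (cut 7): 10 → 3
  after op 2 (in-shuffle): 3 → 6
  after op 3 (out-shuffle): 6 → 11
  after op 4 (cut 4): 11 → 7

7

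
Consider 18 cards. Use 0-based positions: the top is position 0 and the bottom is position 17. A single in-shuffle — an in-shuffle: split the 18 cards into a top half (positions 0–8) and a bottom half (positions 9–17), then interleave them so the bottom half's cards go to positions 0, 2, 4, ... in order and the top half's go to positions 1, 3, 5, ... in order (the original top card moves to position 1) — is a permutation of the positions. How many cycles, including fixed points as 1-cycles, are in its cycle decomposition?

Trace each unvisited position around until it returns:
(0 1 3 7 15 12 ... len 18)
1 cycle in total.

1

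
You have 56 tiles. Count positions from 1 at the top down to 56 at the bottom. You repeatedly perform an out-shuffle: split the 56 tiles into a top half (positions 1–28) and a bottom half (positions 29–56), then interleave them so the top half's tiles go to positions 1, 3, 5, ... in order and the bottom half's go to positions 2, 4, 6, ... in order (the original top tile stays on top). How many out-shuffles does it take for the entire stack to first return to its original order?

The out-shuffle permutes the 56 positions with cycle lengths [1, 1, 4, 10, 20, 20].
Every tile is home exactly when every cycle has completed a whole number of laps, i.e. after lcm(1, 4, 10, 20) = 20 out-shuffles.

20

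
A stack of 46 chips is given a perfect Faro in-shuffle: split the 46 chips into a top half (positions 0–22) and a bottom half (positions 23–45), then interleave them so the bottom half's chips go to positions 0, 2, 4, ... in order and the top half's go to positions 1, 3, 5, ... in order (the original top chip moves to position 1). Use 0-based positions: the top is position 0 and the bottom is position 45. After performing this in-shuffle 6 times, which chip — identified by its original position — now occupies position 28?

9

Work backwards from position 28, undoing one in-shuffle at a time:
28 ← 37 ← 18 ← 32 ← 39 ← 19 ← 9
So the chip now at position 28 started at position 9.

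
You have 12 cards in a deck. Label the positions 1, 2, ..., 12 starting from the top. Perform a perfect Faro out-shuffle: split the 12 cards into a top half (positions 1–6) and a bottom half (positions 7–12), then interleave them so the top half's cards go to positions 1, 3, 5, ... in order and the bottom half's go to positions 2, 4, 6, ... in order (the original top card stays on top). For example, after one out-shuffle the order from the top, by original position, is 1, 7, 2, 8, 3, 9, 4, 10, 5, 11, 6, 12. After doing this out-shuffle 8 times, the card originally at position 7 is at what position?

8

Track the card's position through each out-shuffle:
7 → 2 → 3 → 5 → 9 → 6 → 11 → 10 → 8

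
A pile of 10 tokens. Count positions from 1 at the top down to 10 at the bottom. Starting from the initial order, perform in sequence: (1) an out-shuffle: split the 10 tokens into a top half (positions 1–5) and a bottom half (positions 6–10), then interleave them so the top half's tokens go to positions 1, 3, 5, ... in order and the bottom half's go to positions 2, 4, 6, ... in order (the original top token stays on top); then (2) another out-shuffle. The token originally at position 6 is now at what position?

3

Track the token from position 6 forward through each operation:
  after op 1 (out-shuffle): 6 → 2
  after op 2 (out-shuffle): 2 → 3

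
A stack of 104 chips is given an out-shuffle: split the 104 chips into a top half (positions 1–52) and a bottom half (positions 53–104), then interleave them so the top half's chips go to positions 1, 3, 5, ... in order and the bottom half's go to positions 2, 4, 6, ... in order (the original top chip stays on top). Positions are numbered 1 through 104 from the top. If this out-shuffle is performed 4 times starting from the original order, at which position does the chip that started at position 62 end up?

50

Track the chip's position through each out-shuffle:
62 → 20 → 39 → 77 → 50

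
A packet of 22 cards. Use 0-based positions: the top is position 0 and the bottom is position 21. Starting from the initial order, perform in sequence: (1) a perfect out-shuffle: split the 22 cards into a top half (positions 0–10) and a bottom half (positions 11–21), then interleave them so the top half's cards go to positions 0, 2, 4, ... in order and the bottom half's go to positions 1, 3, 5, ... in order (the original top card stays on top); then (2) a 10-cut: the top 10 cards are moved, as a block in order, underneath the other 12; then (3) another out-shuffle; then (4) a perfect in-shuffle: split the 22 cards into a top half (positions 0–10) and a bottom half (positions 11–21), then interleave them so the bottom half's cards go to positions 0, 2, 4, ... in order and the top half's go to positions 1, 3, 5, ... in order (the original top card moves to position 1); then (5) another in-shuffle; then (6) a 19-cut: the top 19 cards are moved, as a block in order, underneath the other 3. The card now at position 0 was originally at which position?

6

Undo the operations in reverse order, starting from position 0:
  undo op 6 (cut 19): 0 ← 19
  undo op 5 (in-shuffle, from top half): 19 ← 9
  undo op 4 (in-shuffle, from top half): 9 ← 4
  undo op 3 (out-shuffle, from top half): 4 ← 2
  undo op 2 (cut 10): 2 ← 12
  undo op 1 (out-shuffle, from top half): 12 ← 6
So the card at position 0 came from original position 6.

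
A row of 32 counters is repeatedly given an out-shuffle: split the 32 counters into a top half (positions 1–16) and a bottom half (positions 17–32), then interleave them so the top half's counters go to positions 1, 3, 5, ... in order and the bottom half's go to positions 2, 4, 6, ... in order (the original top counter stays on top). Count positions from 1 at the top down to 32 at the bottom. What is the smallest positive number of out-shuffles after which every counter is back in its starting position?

5

The out-shuffle permutes the 32 positions with cycle lengths [1, 1, 5, 5, 5, 5, 5, 5].
Every counter is home exactly when every cycle has completed a whole number of laps, i.e. after lcm(1, 5) = 5 out-shuffles.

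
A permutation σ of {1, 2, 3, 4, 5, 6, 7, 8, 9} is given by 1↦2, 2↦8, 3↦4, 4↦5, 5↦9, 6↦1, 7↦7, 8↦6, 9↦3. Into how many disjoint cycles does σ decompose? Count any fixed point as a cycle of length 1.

Cycle decomposition: (1 2 8 6) (3 4 5 9) (7).
3 cycles.

3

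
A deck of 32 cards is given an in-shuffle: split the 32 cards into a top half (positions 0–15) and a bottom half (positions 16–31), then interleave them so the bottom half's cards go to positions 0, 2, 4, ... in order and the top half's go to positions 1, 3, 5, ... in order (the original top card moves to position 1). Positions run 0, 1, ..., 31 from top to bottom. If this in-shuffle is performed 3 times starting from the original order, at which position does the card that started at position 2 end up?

Track the card's position through each in-shuffle:
2 → 5 → 11 → 23

23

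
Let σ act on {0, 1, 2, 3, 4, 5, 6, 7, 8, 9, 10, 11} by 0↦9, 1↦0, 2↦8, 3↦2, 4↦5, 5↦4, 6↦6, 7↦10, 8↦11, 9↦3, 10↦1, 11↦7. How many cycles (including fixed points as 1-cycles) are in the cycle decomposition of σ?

Cycle decomposition: (0 9 3 2 8 11 7 10 1) (4 5) (6).
3 cycles.

3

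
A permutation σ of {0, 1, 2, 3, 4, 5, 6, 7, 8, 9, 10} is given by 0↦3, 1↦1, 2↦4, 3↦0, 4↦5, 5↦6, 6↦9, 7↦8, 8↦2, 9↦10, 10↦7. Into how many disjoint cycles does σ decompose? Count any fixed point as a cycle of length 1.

Cycle decomposition: (0 3) (1) (2 4 5 6 9 10 7 8).
3 cycles.

3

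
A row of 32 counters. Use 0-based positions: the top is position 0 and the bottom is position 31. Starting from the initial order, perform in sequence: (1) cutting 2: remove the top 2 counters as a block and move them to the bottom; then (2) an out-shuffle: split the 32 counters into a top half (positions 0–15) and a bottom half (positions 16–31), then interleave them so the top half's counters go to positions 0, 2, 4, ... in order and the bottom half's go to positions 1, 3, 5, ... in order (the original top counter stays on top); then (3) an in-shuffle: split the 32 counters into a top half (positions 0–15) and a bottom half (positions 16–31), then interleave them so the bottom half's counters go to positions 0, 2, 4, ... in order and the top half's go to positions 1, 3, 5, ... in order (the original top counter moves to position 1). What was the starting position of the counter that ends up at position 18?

Undo the operations in reverse order, starting from position 18:
  undo op 3 (in-shuffle, from bottom half): 18 ← 25
  undo op 2 (out-shuffle, from bottom half): 25 ← 28
  undo op 1 (cut 2): 28 ← 30
So the counter at position 18 came from original position 30.

30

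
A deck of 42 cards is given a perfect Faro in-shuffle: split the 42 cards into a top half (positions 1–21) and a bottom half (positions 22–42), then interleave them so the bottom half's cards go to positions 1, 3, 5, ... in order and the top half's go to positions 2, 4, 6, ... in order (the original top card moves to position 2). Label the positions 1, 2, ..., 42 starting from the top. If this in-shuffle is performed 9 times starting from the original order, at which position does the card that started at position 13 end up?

34

Track the card's position through each in-shuffle:
13 → 26 → 9 → 18 → 36 → 29 → 15 → 30 → 17 → 34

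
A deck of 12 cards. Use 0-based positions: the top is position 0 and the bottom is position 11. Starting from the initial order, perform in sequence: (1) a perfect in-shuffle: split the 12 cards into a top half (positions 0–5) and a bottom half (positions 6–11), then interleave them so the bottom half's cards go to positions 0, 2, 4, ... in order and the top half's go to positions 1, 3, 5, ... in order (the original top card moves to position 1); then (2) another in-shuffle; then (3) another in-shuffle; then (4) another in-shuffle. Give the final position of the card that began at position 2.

Track the card from position 2 forward through each operation:
  after op 1 (in-shuffle): 2 → 5
  after op 2 (in-shuffle): 5 → 11
  after op 3 (in-shuffle): 11 → 10
  after op 4 (in-shuffle): 10 → 8

8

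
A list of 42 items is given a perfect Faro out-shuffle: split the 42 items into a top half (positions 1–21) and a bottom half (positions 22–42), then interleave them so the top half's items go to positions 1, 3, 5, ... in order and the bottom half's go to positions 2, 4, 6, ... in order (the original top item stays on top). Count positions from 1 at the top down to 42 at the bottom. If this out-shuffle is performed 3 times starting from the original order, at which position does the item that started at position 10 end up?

32

Track the item's position through each out-shuffle:
10 → 19 → 37 → 32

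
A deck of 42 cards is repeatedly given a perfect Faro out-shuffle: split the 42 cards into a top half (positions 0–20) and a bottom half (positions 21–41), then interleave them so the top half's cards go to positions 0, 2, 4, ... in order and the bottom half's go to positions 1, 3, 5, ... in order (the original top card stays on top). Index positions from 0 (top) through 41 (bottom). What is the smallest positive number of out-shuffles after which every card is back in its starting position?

20

The out-shuffle permutes the 42 positions with cycle lengths [1, 1, 20, 20].
Every card is home exactly when every cycle has completed a whole number of laps, i.e. after lcm(1, 20) = 20 out-shuffles.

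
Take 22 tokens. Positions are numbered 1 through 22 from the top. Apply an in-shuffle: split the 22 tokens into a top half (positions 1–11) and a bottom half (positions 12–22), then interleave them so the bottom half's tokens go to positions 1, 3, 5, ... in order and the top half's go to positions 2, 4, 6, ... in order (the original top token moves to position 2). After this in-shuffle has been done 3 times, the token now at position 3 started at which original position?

9

Work backwards from position 3, undoing one in-shuffle at a time:
3 ← 13 ← 18 ← 9
So the token now at position 3 started at position 9.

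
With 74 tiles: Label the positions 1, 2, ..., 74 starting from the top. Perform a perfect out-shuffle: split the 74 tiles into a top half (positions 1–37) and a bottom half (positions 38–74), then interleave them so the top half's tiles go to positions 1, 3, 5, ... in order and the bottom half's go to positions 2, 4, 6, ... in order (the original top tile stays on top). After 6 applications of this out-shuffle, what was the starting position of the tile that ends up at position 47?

4

Work backwards from position 47, undoing one out-shuffle at a time:
47 ← 24 ← 49 ← 25 ← 13 ← 7 ← 4
So the tile now at position 47 started at position 4.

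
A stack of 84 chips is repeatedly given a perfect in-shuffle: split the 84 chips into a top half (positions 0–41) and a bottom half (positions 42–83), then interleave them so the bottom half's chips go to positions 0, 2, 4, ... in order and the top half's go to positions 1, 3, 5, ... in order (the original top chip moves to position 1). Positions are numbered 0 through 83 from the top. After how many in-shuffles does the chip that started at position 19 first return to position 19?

Follow position 19 under repeated in-shuffles:
19 → 39 → 79 → 74 → 64 → 44 → 4 → 9 → 19
It first returns after 8 in-shuffles.

8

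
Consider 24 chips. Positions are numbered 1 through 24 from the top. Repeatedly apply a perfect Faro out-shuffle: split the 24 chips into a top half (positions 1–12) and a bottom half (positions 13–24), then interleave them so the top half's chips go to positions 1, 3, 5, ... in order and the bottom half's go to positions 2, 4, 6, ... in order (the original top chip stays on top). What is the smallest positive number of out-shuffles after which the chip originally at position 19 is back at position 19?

11

Follow position 19 under repeated out-shuffles:
19 → 14 → 4 → 7 → 13 → 2 → 3 → 5 → 9 → 17 → 10 → 19
It first returns after 11 out-shuffles.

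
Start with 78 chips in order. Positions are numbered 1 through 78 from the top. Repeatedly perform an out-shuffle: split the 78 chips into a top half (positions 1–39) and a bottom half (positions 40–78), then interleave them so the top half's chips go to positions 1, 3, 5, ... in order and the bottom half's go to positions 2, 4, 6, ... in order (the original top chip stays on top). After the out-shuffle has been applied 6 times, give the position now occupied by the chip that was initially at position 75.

40

Track the chip's position through each out-shuffle:
75 → 72 → 66 → 54 → 30 → 59 → 40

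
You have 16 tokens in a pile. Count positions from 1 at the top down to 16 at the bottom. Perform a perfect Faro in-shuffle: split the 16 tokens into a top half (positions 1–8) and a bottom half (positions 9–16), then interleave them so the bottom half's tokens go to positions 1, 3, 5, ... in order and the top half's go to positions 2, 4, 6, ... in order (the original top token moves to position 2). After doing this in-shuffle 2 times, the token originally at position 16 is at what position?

13

Track the token's position through each in-shuffle:
16 → 15 → 13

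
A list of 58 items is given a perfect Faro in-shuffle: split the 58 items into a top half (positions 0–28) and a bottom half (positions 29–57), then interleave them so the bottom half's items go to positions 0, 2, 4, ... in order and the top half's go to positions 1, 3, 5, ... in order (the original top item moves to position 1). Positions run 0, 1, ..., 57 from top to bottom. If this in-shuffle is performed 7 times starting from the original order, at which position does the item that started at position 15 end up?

41

Track the item's position through each in-shuffle:
15 → 31 → 4 → 9 → 19 → 39 → 20 → 41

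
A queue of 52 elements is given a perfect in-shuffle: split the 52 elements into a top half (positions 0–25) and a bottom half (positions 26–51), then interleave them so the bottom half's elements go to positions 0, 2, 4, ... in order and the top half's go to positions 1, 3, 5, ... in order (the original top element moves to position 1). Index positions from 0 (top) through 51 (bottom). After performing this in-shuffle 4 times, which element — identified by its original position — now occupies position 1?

19

Work backwards from position 1, undoing one in-shuffle at a time:
1 ← 0 ← 26 ← 39 ← 19
So the element now at position 1 started at position 19.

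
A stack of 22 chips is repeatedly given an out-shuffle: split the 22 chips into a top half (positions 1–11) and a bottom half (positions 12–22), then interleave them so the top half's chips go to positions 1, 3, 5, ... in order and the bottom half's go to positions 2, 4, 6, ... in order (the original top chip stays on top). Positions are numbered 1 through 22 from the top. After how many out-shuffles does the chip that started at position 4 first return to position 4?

Follow position 4 under repeated out-shuffles:
4 → 7 → 13 → 4
It first returns after 3 out-shuffles.

3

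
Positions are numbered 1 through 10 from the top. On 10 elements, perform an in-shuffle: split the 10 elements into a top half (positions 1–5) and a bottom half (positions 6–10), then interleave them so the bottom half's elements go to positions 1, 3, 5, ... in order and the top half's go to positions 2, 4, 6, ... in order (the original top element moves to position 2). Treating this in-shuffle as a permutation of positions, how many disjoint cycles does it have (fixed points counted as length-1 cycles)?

1

Trace each unvisited position around until it returns:
(1 2 4 8 5 10 9 7 3 6)
1 cycle in total.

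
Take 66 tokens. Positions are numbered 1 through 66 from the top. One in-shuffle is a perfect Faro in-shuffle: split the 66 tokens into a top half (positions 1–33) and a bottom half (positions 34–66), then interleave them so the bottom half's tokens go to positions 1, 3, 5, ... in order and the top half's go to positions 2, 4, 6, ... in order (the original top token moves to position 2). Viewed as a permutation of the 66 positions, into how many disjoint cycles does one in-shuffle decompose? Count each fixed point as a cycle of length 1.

1

Trace each unvisited position around until it returns:
(1 2 4 8 16 32 ... len 66)
1 cycle in total.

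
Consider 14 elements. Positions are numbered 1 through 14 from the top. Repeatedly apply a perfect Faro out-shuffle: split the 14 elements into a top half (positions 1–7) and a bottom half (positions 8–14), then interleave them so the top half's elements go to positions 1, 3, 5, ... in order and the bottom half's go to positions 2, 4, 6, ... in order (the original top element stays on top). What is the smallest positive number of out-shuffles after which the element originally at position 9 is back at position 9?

12

Follow position 9 under repeated out-shuffles:
9 → 4 → 7 → 13 → 12 → 10 → 6 → 11 → 8 → 2 → 3 → 5 → 9
It first returns after 12 out-shuffles.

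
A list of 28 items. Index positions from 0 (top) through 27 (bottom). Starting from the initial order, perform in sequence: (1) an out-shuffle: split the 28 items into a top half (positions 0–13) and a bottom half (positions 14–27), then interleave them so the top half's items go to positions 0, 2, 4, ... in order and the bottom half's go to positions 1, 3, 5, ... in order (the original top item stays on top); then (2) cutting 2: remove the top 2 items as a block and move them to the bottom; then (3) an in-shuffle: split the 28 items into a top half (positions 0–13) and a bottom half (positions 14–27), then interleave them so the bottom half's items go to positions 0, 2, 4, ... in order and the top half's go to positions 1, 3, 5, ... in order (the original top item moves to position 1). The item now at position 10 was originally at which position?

Undo the operations in reverse order, starting from position 10:
  undo op 3 (in-shuffle, from bottom half): 10 ← 19
  undo op 2 (cut 2): 19 ← 21
  undo op 1 (out-shuffle, from bottom half): 21 ← 24
So the item at position 10 came from original position 24.

24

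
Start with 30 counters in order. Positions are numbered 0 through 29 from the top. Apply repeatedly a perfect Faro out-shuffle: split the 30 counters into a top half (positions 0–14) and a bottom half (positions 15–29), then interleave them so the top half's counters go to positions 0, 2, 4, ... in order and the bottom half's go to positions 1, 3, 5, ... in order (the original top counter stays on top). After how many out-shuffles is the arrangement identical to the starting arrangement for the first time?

28

The out-shuffle permutes the 30 positions with cycle lengths [1, 1, 28].
Every counter is home exactly when every cycle has completed a whole number of laps, i.e. after lcm(1, 28) = 28 out-shuffles.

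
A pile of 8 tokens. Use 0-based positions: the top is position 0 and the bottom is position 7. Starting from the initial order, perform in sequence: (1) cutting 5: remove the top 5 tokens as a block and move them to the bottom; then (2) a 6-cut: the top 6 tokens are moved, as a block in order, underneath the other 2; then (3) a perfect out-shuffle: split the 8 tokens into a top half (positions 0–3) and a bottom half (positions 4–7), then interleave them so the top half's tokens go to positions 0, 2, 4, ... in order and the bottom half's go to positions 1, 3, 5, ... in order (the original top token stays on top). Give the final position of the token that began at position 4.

Track the token from position 4 forward through each operation:
  after op 1 (cut 5): 4 → 7
  after op 2 (cut 6): 7 → 1
  after op 3 (out-shuffle): 1 → 2

2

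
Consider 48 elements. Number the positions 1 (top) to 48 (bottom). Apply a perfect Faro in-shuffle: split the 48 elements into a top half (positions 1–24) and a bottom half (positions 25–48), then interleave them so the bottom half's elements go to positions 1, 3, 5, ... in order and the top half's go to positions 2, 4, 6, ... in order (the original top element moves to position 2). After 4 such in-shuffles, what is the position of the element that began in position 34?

Track the element's position through each in-shuffle:
34 → 19 → 38 → 27 → 5

5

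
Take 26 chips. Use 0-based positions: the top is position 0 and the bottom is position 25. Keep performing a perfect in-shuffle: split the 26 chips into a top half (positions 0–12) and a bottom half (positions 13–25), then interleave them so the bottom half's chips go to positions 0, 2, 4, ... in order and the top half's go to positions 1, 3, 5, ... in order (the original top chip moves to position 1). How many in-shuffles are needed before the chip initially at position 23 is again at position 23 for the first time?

6

Follow position 23 under repeated in-shuffles:
23 → 20 → 14 → 2 → 5 → 11 → 23
It first returns after 6 in-shuffles.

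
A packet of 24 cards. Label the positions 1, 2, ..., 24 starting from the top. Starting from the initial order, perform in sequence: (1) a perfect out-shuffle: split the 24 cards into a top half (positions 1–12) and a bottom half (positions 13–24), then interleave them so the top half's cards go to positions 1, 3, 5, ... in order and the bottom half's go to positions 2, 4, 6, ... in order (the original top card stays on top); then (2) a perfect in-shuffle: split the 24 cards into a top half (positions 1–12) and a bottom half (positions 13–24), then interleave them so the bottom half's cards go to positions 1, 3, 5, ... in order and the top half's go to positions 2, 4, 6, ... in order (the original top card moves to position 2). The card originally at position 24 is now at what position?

Track the card from position 24 forward through each operation:
  after op 1 (out-shuffle): 24 → 24
  after op 2 (in-shuffle): 24 → 23

23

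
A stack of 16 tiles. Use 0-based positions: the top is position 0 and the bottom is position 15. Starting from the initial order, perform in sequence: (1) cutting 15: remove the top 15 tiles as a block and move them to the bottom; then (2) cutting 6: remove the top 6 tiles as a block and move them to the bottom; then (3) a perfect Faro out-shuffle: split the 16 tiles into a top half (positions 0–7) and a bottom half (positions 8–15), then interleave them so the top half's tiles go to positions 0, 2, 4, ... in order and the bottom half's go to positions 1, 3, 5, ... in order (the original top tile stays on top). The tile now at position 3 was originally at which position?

14

Undo the operations in reverse order, starting from position 3:
  undo op 3 (out-shuffle, from bottom half): 3 ← 9
  undo op 2 (cut 6): 9 ← 15
  undo op 1 (cut 15): 15 ← 14
So the tile at position 3 came from original position 14.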